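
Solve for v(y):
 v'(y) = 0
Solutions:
 v(y) = C1


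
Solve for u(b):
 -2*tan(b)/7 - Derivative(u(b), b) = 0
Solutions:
 u(b) = C1 + 2*log(cos(b))/7


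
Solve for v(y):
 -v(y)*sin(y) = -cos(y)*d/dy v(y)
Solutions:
 v(y) = C1/cos(y)


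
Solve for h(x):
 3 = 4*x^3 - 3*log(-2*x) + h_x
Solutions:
 h(x) = C1 - x^4 + 3*x*log(-x) + 3*x*log(2)


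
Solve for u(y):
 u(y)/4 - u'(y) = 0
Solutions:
 u(y) = C1*exp(y/4)


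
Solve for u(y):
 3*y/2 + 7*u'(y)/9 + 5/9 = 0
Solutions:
 u(y) = C1 - 27*y^2/28 - 5*y/7


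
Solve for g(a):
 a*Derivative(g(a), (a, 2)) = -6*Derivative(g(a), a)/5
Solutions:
 g(a) = C1 + C2/a^(1/5)


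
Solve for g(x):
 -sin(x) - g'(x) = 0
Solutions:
 g(x) = C1 + cos(x)


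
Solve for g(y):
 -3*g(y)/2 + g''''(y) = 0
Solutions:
 g(y) = C1*exp(-2^(3/4)*3^(1/4)*y/2) + C2*exp(2^(3/4)*3^(1/4)*y/2) + C3*sin(2^(3/4)*3^(1/4)*y/2) + C4*cos(2^(3/4)*3^(1/4)*y/2)


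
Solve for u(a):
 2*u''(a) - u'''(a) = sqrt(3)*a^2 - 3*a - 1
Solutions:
 u(a) = C1 + C2*a + C3*exp(2*a) + sqrt(3)*a^4/24 + a^3*(-3 + sqrt(3))/12 + a^2*(-5 + sqrt(3))/8


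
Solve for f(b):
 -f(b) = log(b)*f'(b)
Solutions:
 f(b) = C1*exp(-li(b))


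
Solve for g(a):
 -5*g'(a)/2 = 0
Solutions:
 g(a) = C1


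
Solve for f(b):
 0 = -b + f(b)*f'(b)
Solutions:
 f(b) = -sqrt(C1 + b^2)
 f(b) = sqrt(C1 + b^2)


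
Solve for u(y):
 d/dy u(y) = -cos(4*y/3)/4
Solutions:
 u(y) = C1 - 3*sin(4*y/3)/16


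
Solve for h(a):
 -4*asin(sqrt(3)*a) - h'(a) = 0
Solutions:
 h(a) = C1 - 4*a*asin(sqrt(3)*a) - 4*sqrt(3)*sqrt(1 - 3*a^2)/3


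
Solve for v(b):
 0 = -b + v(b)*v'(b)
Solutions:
 v(b) = -sqrt(C1 + b^2)
 v(b) = sqrt(C1 + b^2)


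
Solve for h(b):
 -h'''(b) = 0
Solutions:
 h(b) = C1 + C2*b + C3*b^2


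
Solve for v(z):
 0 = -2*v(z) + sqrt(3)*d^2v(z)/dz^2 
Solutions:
 v(z) = C1*exp(-sqrt(2)*3^(3/4)*z/3) + C2*exp(sqrt(2)*3^(3/4)*z/3)


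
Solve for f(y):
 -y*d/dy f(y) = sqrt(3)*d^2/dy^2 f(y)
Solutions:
 f(y) = C1 + C2*erf(sqrt(2)*3^(3/4)*y/6)


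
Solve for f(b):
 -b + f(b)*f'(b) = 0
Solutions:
 f(b) = -sqrt(C1 + b^2)
 f(b) = sqrt(C1 + b^2)


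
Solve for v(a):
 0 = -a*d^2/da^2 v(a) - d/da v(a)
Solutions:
 v(a) = C1 + C2*log(a)


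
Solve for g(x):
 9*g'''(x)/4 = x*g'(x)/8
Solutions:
 g(x) = C1 + Integral(C2*airyai(12^(1/3)*x/6) + C3*airybi(12^(1/3)*x/6), x)


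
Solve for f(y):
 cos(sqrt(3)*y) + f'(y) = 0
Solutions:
 f(y) = C1 - sqrt(3)*sin(sqrt(3)*y)/3


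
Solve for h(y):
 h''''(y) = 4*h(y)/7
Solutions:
 h(y) = C1*exp(-sqrt(2)*7^(3/4)*y/7) + C2*exp(sqrt(2)*7^(3/4)*y/7) + C3*sin(sqrt(2)*7^(3/4)*y/7) + C4*cos(sqrt(2)*7^(3/4)*y/7)


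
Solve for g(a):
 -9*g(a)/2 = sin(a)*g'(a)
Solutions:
 g(a) = C1*(cos(a) + 1)^(1/4)*(cos(a)^2 + 2*cos(a) + 1)/((cos(a) - 1)^(1/4)*(cos(a)^2 - 2*cos(a) + 1))


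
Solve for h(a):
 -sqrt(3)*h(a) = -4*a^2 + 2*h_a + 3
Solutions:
 h(a) = C1*exp(-sqrt(3)*a/2) + 4*sqrt(3)*a^2/3 - 16*a/3 + 23*sqrt(3)/9


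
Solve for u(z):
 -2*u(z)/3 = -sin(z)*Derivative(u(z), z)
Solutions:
 u(z) = C1*(cos(z) - 1)^(1/3)/(cos(z) + 1)^(1/3)


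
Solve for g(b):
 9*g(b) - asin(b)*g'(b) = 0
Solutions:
 g(b) = C1*exp(9*Integral(1/asin(b), b))


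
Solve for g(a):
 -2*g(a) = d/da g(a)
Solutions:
 g(a) = C1*exp(-2*a)


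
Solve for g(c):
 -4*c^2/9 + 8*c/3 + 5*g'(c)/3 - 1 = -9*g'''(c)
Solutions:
 g(c) = C1 + C2*sin(sqrt(15)*c/9) + C3*cos(sqrt(15)*c/9) + 4*c^3/45 - 4*c^2/5 - 57*c/25


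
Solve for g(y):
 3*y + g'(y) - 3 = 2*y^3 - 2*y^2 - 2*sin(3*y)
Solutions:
 g(y) = C1 + y^4/2 - 2*y^3/3 - 3*y^2/2 + 3*y + 2*cos(3*y)/3


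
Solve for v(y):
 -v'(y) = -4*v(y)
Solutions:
 v(y) = C1*exp(4*y)


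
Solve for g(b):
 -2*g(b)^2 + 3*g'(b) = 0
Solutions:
 g(b) = -3/(C1 + 2*b)


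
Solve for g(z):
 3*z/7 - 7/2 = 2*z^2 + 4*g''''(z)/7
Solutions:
 g(z) = C1 + C2*z + C3*z^2 + C4*z^3 - 7*z^6/720 + z^5/160 - 49*z^4/192


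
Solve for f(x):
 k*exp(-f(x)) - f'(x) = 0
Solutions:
 f(x) = log(C1 + k*x)


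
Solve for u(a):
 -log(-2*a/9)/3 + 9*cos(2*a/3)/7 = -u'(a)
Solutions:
 u(a) = C1 + a*log(-a)/3 - a*log(3) - a/3 + a*log(6)/3 - 27*sin(2*a/3)/14


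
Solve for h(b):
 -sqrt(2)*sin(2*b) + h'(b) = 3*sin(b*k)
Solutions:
 h(b) = C1 - sqrt(2)*cos(2*b)/2 - 3*cos(b*k)/k


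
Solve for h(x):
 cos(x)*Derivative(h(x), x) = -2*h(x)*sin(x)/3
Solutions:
 h(x) = C1*cos(x)^(2/3)


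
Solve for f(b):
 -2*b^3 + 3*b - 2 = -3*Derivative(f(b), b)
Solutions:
 f(b) = C1 + b^4/6 - b^2/2 + 2*b/3


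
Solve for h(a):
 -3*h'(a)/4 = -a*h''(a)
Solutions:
 h(a) = C1 + C2*a^(7/4)


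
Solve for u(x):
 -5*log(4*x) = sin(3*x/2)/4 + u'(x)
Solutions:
 u(x) = C1 - 5*x*log(x) - 10*x*log(2) + 5*x + cos(3*x/2)/6


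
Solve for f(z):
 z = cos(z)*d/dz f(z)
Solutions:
 f(z) = C1 + Integral(z/cos(z), z)


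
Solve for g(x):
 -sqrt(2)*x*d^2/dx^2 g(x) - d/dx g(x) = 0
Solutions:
 g(x) = C1 + C2*x^(1 - sqrt(2)/2)


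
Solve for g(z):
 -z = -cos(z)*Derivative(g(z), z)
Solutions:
 g(z) = C1 + Integral(z/cos(z), z)


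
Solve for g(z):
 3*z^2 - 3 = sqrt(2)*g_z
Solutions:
 g(z) = C1 + sqrt(2)*z^3/2 - 3*sqrt(2)*z/2


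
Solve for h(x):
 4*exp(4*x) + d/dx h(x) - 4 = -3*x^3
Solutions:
 h(x) = C1 - 3*x^4/4 + 4*x - exp(4*x)


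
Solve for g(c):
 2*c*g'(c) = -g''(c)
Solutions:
 g(c) = C1 + C2*erf(c)


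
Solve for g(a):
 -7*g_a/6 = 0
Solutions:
 g(a) = C1


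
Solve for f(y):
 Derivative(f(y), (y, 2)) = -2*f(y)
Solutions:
 f(y) = C1*sin(sqrt(2)*y) + C2*cos(sqrt(2)*y)


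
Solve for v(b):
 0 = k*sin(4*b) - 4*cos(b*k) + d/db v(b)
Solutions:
 v(b) = C1 + k*cos(4*b)/4 + 4*sin(b*k)/k


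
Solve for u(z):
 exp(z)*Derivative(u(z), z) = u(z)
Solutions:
 u(z) = C1*exp(-exp(-z))


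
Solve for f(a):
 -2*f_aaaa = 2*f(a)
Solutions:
 f(a) = (C1*sin(sqrt(2)*a/2) + C2*cos(sqrt(2)*a/2))*exp(-sqrt(2)*a/2) + (C3*sin(sqrt(2)*a/2) + C4*cos(sqrt(2)*a/2))*exp(sqrt(2)*a/2)


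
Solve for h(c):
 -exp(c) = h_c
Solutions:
 h(c) = C1 - exp(c)


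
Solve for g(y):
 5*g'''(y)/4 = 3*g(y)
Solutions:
 g(y) = C3*exp(12^(1/3)*5^(2/3)*y/5) + (C1*sin(10^(2/3)*3^(5/6)*y/10) + C2*cos(10^(2/3)*3^(5/6)*y/10))*exp(-12^(1/3)*5^(2/3)*y/10)


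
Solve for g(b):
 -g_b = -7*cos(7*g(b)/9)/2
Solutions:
 -7*b/2 - 9*log(sin(7*g(b)/9) - 1)/14 + 9*log(sin(7*g(b)/9) + 1)/14 = C1


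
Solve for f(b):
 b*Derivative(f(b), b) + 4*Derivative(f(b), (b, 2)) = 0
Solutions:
 f(b) = C1 + C2*erf(sqrt(2)*b/4)


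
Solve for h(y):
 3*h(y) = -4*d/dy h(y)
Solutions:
 h(y) = C1*exp(-3*y/4)


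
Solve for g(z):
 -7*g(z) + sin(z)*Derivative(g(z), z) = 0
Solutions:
 g(z) = C1*sqrt(cos(z) - 1)*(cos(z)^3 - 3*cos(z)^2 + 3*cos(z) - 1)/(sqrt(cos(z) + 1)*(cos(z)^3 + 3*cos(z)^2 + 3*cos(z) + 1))


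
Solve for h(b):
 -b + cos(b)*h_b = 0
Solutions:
 h(b) = C1 + Integral(b/cos(b), b)


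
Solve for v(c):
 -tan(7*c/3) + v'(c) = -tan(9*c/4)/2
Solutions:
 v(c) = C1 + 2*log(cos(9*c/4))/9 - 3*log(cos(7*c/3))/7


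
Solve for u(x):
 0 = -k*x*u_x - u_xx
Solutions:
 u(x) = Piecewise((-sqrt(2)*sqrt(pi)*C1*erf(sqrt(2)*sqrt(k)*x/2)/(2*sqrt(k)) - C2, (k > 0) | (k < 0)), (-C1*x - C2, True))


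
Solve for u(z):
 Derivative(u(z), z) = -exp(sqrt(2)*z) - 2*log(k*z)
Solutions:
 u(z) = C1 - 2*z*log(k*z) + 2*z - sqrt(2)*exp(sqrt(2)*z)/2


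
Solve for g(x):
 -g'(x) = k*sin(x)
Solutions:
 g(x) = C1 + k*cos(x)


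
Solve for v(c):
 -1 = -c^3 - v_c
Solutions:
 v(c) = C1 - c^4/4 + c


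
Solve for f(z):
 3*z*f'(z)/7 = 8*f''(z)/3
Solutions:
 f(z) = C1 + C2*erfi(3*sqrt(7)*z/28)


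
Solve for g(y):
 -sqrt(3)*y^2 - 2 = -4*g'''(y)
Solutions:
 g(y) = C1 + C2*y + C3*y^2 + sqrt(3)*y^5/240 + y^3/12


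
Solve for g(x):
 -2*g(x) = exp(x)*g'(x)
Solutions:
 g(x) = C1*exp(2*exp(-x))


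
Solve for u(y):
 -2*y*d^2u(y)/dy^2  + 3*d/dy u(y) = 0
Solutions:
 u(y) = C1 + C2*y^(5/2)


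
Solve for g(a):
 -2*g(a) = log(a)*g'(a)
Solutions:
 g(a) = C1*exp(-2*li(a))


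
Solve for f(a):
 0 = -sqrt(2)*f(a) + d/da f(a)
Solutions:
 f(a) = C1*exp(sqrt(2)*a)


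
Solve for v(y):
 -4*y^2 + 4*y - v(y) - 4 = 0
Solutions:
 v(y) = -4*y^2 + 4*y - 4


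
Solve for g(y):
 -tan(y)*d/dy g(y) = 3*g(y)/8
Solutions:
 g(y) = C1/sin(y)^(3/8)


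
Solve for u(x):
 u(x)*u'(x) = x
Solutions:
 u(x) = -sqrt(C1 + x^2)
 u(x) = sqrt(C1 + x^2)


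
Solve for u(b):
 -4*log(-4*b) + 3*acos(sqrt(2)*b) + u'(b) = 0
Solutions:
 u(b) = C1 + 4*b*log(-b) - 3*b*acos(sqrt(2)*b) - 4*b + 8*b*log(2) + 3*sqrt(2)*sqrt(1 - 2*b^2)/2


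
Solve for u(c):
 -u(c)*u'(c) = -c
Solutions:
 u(c) = -sqrt(C1 + c^2)
 u(c) = sqrt(C1 + c^2)


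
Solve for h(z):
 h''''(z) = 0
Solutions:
 h(z) = C1 + C2*z + C3*z^2 + C4*z^3


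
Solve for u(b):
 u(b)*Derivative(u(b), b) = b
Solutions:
 u(b) = -sqrt(C1 + b^2)
 u(b) = sqrt(C1 + b^2)


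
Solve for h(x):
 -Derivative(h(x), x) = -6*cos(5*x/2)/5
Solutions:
 h(x) = C1 + 12*sin(5*x/2)/25


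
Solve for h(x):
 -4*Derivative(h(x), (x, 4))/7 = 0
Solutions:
 h(x) = C1 + C2*x + C3*x^2 + C4*x^3


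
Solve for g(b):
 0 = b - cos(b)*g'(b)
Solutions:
 g(b) = C1 + Integral(b/cos(b), b)


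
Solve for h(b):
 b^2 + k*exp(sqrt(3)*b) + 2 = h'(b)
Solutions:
 h(b) = C1 + b^3/3 + 2*b + sqrt(3)*k*exp(sqrt(3)*b)/3


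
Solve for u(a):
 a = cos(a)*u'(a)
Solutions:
 u(a) = C1 + Integral(a/cos(a), a)


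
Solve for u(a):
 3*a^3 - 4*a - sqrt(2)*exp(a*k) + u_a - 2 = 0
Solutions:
 u(a) = C1 - 3*a^4/4 + 2*a^2 + 2*a + sqrt(2)*exp(a*k)/k


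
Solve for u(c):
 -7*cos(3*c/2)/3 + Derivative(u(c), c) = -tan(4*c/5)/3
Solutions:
 u(c) = C1 + 5*log(cos(4*c/5))/12 + 14*sin(3*c/2)/9


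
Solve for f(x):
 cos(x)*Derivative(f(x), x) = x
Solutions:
 f(x) = C1 + Integral(x/cos(x), x)


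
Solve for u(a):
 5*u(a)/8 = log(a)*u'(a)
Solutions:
 u(a) = C1*exp(5*li(a)/8)


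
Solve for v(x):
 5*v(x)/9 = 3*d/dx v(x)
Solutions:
 v(x) = C1*exp(5*x/27)


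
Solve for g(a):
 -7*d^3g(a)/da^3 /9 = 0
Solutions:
 g(a) = C1 + C2*a + C3*a^2


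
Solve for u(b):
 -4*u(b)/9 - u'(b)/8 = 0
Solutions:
 u(b) = C1*exp(-32*b/9)


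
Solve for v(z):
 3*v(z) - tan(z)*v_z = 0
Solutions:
 v(z) = C1*sin(z)^3


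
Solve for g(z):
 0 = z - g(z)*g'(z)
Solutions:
 g(z) = -sqrt(C1 + z^2)
 g(z) = sqrt(C1 + z^2)


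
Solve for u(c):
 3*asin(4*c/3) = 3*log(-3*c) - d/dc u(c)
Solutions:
 u(c) = C1 + 3*c*log(-c) - 3*c*asin(4*c/3) - 3*c + 3*c*log(3) - 3*sqrt(9 - 16*c^2)/4


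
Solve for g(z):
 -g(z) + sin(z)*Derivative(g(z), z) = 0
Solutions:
 g(z) = C1*sqrt(cos(z) - 1)/sqrt(cos(z) + 1)


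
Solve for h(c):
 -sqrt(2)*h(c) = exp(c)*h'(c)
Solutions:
 h(c) = C1*exp(sqrt(2)*exp(-c))


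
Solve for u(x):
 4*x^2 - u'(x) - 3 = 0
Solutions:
 u(x) = C1 + 4*x^3/3 - 3*x


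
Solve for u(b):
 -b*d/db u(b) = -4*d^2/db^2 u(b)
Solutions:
 u(b) = C1 + C2*erfi(sqrt(2)*b/4)


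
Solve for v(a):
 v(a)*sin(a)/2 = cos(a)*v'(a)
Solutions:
 v(a) = C1/sqrt(cos(a))


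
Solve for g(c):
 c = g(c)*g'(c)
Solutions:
 g(c) = -sqrt(C1 + c^2)
 g(c) = sqrt(C1 + c^2)


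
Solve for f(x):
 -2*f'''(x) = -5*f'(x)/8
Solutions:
 f(x) = C1 + C2*exp(-sqrt(5)*x/4) + C3*exp(sqrt(5)*x/4)


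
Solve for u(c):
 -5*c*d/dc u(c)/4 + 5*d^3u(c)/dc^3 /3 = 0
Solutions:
 u(c) = C1 + Integral(C2*airyai(6^(1/3)*c/2) + C3*airybi(6^(1/3)*c/2), c)


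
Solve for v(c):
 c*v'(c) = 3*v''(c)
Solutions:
 v(c) = C1 + C2*erfi(sqrt(6)*c/6)


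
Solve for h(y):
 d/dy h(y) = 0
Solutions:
 h(y) = C1


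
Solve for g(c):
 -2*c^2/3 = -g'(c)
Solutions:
 g(c) = C1 + 2*c^3/9


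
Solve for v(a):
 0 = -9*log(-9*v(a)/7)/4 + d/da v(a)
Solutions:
 -4*Integral(1/(log(-_y) - log(7) + 2*log(3)), (_y, v(a)))/9 = C1 - a


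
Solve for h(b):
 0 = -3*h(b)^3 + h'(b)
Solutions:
 h(b) = -sqrt(2)*sqrt(-1/(C1 + 3*b))/2
 h(b) = sqrt(2)*sqrt(-1/(C1 + 3*b))/2


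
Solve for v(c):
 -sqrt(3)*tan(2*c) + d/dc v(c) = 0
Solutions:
 v(c) = C1 - sqrt(3)*log(cos(2*c))/2


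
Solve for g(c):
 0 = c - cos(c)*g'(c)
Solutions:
 g(c) = C1 + Integral(c/cos(c), c)


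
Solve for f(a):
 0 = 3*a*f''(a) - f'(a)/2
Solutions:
 f(a) = C1 + C2*a^(7/6)


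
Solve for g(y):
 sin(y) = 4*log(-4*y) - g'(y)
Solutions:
 g(y) = C1 + 4*y*log(-y) - 4*y + 8*y*log(2) + cos(y)


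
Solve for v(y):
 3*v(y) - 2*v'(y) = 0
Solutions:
 v(y) = C1*exp(3*y/2)


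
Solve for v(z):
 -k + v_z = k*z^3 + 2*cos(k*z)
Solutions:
 v(z) = C1 + k*z^4/4 + k*z + 2*sin(k*z)/k


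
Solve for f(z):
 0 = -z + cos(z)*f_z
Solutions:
 f(z) = C1 + Integral(z/cos(z), z)


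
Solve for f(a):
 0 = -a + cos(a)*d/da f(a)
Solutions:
 f(a) = C1 + Integral(a/cos(a), a)


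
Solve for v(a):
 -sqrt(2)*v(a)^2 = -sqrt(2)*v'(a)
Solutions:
 v(a) = -1/(C1 + a)


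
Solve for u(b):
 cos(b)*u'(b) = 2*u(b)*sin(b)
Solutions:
 u(b) = C1/cos(b)^2


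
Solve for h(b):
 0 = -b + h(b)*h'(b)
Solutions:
 h(b) = -sqrt(C1 + b^2)
 h(b) = sqrt(C1 + b^2)


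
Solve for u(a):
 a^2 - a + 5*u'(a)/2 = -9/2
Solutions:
 u(a) = C1 - 2*a^3/15 + a^2/5 - 9*a/5


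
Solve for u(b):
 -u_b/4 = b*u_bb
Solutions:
 u(b) = C1 + C2*b^(3/4)


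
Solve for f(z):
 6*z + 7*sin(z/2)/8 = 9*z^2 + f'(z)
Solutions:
 f(z) = C1 - 3*z^3 + 3*z^2 - 7*cos(z/2)/4


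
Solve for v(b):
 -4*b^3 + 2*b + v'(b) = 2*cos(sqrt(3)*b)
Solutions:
 v(b) = C1 + b^4 - b^2 + 2*sqrt(3)*sin(sqrt(3)*b)/3


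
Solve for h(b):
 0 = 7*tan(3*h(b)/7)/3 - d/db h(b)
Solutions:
 h(b) = -7*asin(C1*exp(b))/3 + 7*pi/3
 h(b) = 7*asin(C1*exp(b))/3


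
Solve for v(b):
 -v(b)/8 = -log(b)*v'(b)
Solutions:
 v(b) = C1*exp(li(b)/8)


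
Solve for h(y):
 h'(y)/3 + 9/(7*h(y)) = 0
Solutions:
 h(y) = -sqrt(C1 - 378*y)/7
 h(y) = sqrt(C1 - 378*y)/7


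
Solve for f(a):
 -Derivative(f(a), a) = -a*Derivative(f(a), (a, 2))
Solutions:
 f(a) = C1 + C2*a^2


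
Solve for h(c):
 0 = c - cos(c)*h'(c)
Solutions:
 h(c) = C1 + Integral(c/cos(c), c)


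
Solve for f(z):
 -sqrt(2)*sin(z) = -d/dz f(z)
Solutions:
 f(z) = C1 - sqrt(2)*cos(z)


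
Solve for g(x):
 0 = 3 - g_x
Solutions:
 g(x) = C1 + 3*x


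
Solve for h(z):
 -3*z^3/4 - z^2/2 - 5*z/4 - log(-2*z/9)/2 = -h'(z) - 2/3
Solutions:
 h(z) = C1 + 3*z^4/16 + z^3/6 + 5*z^2/8 + z*log(-z)/2 + z*(-7/6 - log(3) + log(2)/2)


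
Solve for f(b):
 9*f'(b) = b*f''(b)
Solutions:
 f(b) = C1 + C2*b^10


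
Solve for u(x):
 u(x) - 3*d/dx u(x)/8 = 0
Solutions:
 u(x) = C1*exp(8*x/3)


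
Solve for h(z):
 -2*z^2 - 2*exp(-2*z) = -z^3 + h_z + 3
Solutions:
 h(z) = C1 + z^4/4 - 2*z^3/3 - 3*z + exp(-2*z)


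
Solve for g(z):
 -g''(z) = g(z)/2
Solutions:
 g(z) = C1*sin(sqrt(2)*z/2) + C2*cos(sqrt(2)*z/2)


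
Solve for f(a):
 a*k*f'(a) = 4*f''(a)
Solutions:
 f(a) = Piecewise((-sqrt(2)*sqrt(pi)*C1*erf(sqrt(2)*a*sqrt(-k)/4)/sqrt(-k) - C2, (k > 0) | (k < 0)), (-C1*a - C2, True))


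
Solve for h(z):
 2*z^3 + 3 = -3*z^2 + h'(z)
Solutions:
 h(z) = C1 + z^4/2 + z^3 + 3*z


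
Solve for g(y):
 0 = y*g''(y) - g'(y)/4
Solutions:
 g(y) = C1 + C2*y^(5/4)


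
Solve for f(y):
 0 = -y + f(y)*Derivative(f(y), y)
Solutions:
 f(y) = -sqrt(C1 + y^2)
 f(y) = sqrt(C1 + y^2)


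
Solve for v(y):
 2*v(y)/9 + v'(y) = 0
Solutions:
 v(y) = C1*exp(-2*y/9)


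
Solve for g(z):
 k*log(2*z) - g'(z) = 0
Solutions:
 g(z) = C1 + k*z*log(z) - k*z + k*z*log(2)


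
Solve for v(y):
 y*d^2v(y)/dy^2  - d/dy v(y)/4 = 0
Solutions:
 v(y) = C1 + C2*y^(5/4)


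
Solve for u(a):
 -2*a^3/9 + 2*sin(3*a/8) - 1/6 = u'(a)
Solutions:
 u(a) = C1 - a^4/18 - a/6 - 16*cos(3*a/8)/3


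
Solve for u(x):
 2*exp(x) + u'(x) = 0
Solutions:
 u(x) = C1 - 2*exp(x)


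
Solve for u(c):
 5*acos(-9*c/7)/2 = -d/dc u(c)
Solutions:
 u(c) = C1 - 5*c*acos(-9*c/7)/2 - 5*sqrt(49 - 81*c^2)/18


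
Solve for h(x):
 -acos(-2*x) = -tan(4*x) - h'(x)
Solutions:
 h(x) = C1 + x*acos(-2*x) + sqrt(1 - 4*x^2)/2 + log(cos(4*x))/4


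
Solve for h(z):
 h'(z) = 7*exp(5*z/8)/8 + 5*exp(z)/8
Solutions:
 h(z) = C1 + 7*exp(5*z/8)/5 + 5*exp(z)/8


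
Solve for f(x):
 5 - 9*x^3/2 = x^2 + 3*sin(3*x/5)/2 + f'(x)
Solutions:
 f(x) = C1 - 9*x^4/8 - x^3/3 + 5*x + 5*cos(3*x/5)/2


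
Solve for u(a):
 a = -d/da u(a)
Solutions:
 u(a) = C1 - a^2/2


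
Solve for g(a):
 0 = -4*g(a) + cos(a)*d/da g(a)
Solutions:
 g(a) = C1*(sin(a)^2 + 2*sin(a) + 1)/(sin(a)^2 - 2*sin(a) + 1)


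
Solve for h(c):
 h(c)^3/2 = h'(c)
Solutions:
 h(c) = -sqrt(-1/(C1 + c))
 h(c) = sqrt(-1/(C1 + c))


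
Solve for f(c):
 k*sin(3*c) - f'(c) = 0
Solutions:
 f(c) = C1 - k*cos(3*c)/3


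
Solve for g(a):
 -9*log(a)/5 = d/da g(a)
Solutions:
 g(a) = C1 - 9*a*log(a)/5 + 9*a/5


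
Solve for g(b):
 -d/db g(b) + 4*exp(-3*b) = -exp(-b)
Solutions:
 g(b) = C1 - exp(-b) - 4*exp(-3*b)/3


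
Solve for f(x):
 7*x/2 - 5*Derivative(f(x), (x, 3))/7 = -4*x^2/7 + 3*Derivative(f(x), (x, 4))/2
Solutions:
 f(x) = C1 + C2*x + C3*x^2 + C4*exp(-10*x/21) + x^5/75 + 77*x^4/1200 - 539*x^3/1000


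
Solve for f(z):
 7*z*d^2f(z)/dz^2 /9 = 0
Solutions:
 f(z) = C1 + C2*z


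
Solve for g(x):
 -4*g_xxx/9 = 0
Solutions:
 g(x) = C1 + C2*x + C3*x^2


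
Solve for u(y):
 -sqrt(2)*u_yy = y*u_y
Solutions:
 u(y) = C1 + C2*erf(2^(1/4)*y/2)


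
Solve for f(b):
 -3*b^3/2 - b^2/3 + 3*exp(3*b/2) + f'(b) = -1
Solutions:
 f(b) = C1 + 3*b^4/8 + b^3/9 - b - 2*exp(3*b/2)


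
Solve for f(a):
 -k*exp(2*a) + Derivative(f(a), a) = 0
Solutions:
 f(a) = C1 + k*exp(2*a)/2


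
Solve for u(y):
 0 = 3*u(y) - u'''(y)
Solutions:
 u(y) = C3*exp(3^(1/3)*y) + (C1*sin(3^(5/6)*y/2) + C2*cos(3^(5/6)*y/2))*exp(-3^(1/3)*y/2)


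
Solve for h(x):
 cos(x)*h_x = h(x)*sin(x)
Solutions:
 h(x) = C1/cos(x)


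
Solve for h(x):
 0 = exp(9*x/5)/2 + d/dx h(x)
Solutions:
 h(x) = C1 - 5*exp(9*x/5)/18


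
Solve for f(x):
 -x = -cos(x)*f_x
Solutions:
 f(x) = C1 + Integral(x/cos(x), x)


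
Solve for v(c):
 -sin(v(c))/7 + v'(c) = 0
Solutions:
 -c/7 + log(cos(v(c)) - 1)/2 - log(cos(v(c)) + 1)/2 = C1


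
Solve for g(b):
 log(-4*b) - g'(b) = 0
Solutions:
 g(b) = C1 + b*log(-b) + b*(-1 + 2*log(2))


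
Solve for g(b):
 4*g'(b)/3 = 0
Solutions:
 g(b) = C1


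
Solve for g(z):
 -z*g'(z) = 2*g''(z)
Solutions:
 g(z) = C1 + C2*erf(z/2)


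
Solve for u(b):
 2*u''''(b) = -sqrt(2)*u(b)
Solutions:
 u(b) = (C1*sin(2^(3/8)*b/2) + C2*cos(2^(3/8)*b/2))*exp(-2^(3/8)*b/2) + (C3*sin(2^(3/8)*b/2) + C4*cos(2^(3/8)*b/2))*exp(2^(3/8)*b/2)


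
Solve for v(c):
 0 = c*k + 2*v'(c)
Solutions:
 v(c) = C1 - c^2*k/4


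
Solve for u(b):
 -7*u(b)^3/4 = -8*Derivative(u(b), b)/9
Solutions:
 u(b) = -4*sqrt(-1/(C1 + 63*b))
 u(b) = 4*sqrt(-1/(C1 + 63*b))


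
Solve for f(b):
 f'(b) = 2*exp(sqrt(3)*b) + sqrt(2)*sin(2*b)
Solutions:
 f(b) = C1 + 2*sqrt(3)*exp(sqrt(3)*b)/3 - sqrt(2)*cos(2*b)/2


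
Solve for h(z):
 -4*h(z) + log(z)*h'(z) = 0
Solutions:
 h(z) = C1*exp(4*li(z))


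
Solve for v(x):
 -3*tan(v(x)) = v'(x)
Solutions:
 v(x) = pi - asin(C1*exp(-3*x))
 v(x) = asin(C1*exp(-3*x))


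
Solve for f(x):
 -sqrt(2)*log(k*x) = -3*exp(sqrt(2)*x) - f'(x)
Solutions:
 f(x) = C1 + sqrt(2)*x*log(k*x) - sqrt(2)*x - 3*sqrt(2)*exp(sqrt(2)*x)/2


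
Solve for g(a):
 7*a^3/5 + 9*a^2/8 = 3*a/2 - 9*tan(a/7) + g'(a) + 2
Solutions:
 g(a) = C1 + 7*a^4/20 + 3*a^3/8 - 3*a^2/4 - 2*a - 63*log(cos(a/7))


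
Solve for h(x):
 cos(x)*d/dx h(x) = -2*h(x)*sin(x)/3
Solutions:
 h(x) = C1*cos(x)^(2/3)


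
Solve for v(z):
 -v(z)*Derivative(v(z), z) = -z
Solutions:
 v(z) = -sqrt(C1 + z^2)
 v(z) = sqrt(C1 + z^2)


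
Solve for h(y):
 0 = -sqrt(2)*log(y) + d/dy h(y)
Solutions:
 h(y) = C1 + sqrt(2)*y*log(y) - sqrt(2)*y


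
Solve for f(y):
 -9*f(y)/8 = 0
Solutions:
 f(y) = 0


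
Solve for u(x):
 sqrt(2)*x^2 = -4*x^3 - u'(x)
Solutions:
 u(x) = C1 - x^4 - sqrt(2)*x^3/3


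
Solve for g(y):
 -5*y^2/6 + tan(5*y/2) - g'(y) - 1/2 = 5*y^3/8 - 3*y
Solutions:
 g(y) = C1 - 5*y^4/32 - 5*y^3/18 + 3*y^2/2 - y/2 - 2*log(cos(5*y/2))/5


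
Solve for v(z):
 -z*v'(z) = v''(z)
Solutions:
 v(z) = C1 + C2*erf(sqrt(2)*z/2)


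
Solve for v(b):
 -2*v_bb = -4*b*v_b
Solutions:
 v(b) = C1 + C2*erfi(b)


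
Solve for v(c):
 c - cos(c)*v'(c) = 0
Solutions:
 v(c) = C1 + Integral(c/cos(c), c)


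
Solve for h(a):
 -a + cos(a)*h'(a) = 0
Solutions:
 h(a) = C1 + Integral(a/cos(a), a)


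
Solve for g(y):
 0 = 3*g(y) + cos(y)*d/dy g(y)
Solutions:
 g(y) = C1*(sin(y) - 1)^(3/2)/(sin(y) + 1)^(3/2)


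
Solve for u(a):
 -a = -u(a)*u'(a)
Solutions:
 u(a) = -sqrt(C1 + a^2)
 u(a) = sqrt(C1 + a^2)


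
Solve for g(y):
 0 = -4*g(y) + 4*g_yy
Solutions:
 g(y) = C1*exp(-y) + C2*exp(y)


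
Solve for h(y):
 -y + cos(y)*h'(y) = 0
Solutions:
 h(y) = C1 + Integral(y/cos(y), y)


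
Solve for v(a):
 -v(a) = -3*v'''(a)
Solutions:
 v(a) = C3*exp(3^(2/3)*a/3) + (C1*sin(3^(1/6)*a/2) + C2*cos(3^(1/6)*a/2))*exp(-3^(2/3)*a/6)


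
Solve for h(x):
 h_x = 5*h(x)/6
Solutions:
 h(x) = C1*exp(5*x/6)


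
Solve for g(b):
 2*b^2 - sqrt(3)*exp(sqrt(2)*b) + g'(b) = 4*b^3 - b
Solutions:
 g(b) = C1 + b^4 - 2*b^3/3 - b^2/2 + sqrt(6)*exp(sqrt(2)*b)/2


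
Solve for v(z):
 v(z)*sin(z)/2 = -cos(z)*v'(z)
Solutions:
 v(z) = C1*sqrt(cos(z))


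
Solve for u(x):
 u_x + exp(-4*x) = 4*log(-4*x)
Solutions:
 u(x) = C1 + 4*x*log(-x) + 4*x*(-1 + 2*log(2)) + exp(-4*x)/4


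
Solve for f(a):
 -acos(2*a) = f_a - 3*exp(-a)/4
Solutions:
 f(a) = C1 - a*acos(2*a) + sqrt(1 - 4*a^2)/2 - 3*exp(-a)/4


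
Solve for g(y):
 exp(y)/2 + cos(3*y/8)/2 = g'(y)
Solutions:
 g(y) = C1 + exp(y)/2 + 4*sin(3*y/8)/3


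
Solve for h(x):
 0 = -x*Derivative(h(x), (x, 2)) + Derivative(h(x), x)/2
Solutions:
 h(x) = C1 + C2*x^(3/2)


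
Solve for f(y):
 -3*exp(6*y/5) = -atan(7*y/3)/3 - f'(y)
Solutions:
 f(y) = C1 - y*atan(7*y/3)/3 + 5*exp(6*y/5)/2 + log(49*y^2 + 9)/14


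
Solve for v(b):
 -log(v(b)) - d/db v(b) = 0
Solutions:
 li(v(b)) = C1 - b


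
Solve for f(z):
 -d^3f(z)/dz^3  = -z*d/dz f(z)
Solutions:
 f(z) = C1 + Integral(C2*airyai(z) + C3*airybi(z), z)


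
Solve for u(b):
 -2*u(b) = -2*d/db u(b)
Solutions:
 u(b) = C1*exp(b)


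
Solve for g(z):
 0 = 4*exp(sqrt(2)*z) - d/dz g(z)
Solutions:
 g(z) = C1 + 2*sqrt(2)*exp(sqrt(2)*z)


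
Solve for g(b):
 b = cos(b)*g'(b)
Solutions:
 g(b) = C1 + Integral(b/cos(b), b)


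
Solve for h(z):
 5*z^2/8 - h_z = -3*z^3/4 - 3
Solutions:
 h(z) = C1 + 3*z^4/16 + 5*z^3/24 + 3*z


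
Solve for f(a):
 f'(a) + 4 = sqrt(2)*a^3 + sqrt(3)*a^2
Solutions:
 f(a) = C1 + sqrt(2)*a^4/4 + sqrt(3)*a^3/3 - 4*a


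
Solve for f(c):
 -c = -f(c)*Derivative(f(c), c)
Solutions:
 f(c) = -sqrt(C1 + c^2)
 f(c) = sqrt(C1 + c^2)


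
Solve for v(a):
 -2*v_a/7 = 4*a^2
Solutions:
 v(a) = C1 - 14*a^3/3


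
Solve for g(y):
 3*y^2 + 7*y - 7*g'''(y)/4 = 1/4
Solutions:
 g(y) = C1 + C2*y + C3*y^2 + y^5/35 + y^4/6 - y^3/42


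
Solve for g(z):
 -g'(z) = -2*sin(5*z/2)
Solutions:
 g(z) = C1 - 4*cos(5*z/2)/5


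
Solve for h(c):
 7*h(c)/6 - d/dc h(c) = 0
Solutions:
 h(c) = C1*exp(7*c/6)


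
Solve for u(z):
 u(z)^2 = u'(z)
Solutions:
 u(z) = -1/(C1 + z)


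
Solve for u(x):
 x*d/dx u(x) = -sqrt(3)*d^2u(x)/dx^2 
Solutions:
 u(x) = C1 + C2*erf(sqrt(2)*3^(3/4)*x/6)


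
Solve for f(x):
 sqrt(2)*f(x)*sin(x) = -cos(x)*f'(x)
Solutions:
 f(x) = C1*cos(x)^(sqrt(2))


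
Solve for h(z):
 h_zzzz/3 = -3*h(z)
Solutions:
 h(z) = (C1*sin(sqrt(6)*z/2) + C2*cos(sqrt(6)*z/2))*exp(-sqrt(6)*z/2) + (C3*sin(sqrt(6)*z/2) + C4*cos(sqrt(6)*z/2))*exp(sqrt(6)*z/2)


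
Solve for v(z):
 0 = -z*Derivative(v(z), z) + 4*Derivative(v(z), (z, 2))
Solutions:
 v(z) = C1 + C2*erfi(sqrt(2)*z/4)


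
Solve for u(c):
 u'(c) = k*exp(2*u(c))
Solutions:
 u(c) = log(-sqrt(-1/(C1 + c*k))) - log(2)/2
 u(c) = log(-1/(C1 + c*k))/2 - log(2)/2


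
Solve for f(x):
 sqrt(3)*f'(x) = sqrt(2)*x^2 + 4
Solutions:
 f(x) = C1 + sqrt(6)*x^3/9 + 4*sqrt(3)*x/3


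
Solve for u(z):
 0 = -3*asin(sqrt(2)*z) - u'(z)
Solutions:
 u(z) = C1 - 3*z*asin(sqrt(2)*z) - 3*sqrt(2)*sqrt(1 - 2*z^2)/2


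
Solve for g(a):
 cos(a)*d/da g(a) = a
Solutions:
 g(a) = C1 + Integral(a/cos(a), a)


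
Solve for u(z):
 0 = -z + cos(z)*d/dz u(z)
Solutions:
 u(z) = C1 + Integral(z/cos(z), z)


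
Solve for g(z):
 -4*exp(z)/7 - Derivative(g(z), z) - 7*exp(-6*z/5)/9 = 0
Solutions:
 g(z) = C1 - 4*exp(z)/7 + 35*exp(-6*z/5)/54


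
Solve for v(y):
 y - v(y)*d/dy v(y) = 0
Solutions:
 v(y) = -sqrt(C1 + y^2)
 v(y) = sqrt(C1 + y^2)


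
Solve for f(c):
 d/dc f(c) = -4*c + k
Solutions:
 f(c) = C1 - 2*c^2 + c*k


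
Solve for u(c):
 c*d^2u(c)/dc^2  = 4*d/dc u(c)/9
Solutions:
 u(c) = C1 + C2*c^(13/9)


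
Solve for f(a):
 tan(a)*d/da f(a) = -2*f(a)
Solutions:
 f(a) = C1/sin(a)^2


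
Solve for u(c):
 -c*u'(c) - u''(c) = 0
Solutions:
 u(c) = C1 + C2*erf(sqrt(2)*c/2)


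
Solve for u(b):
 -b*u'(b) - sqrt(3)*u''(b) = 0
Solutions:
 u(b) = C1 + C2*erf(sqrt(2)*3^(3/4)*b/6)


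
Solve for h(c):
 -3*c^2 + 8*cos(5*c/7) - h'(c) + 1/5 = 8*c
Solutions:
 h(c) = C1 - c^3 - 4*c^2 + c/5 + 56*sin(5*c/7)/5


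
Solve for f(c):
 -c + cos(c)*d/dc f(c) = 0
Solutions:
 f(c) = C1 + Integral(c/cos(c), c)


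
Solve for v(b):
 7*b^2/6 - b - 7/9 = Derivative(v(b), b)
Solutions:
 v(b) = C1 + 7*b^3/18 - b^2/2 - 7*b/9


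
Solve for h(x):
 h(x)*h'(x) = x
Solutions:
 h(x) = -sqrt(C1 + x^2)
 h(x) = sqrt(C1 + x^2)


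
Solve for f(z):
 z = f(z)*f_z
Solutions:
 f(z) = -sqrt(C1 + z^2)
 f(z) = sqrt(C1 + z^2)


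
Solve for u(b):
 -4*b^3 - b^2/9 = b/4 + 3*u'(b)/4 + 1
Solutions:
 u(b) = C1 - 4*b^4/3 - 4*b^3/81 - b^2/6 - 4*b/3


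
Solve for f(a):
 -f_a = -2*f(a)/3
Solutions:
 f(a) = C1*exp(2*a/3)


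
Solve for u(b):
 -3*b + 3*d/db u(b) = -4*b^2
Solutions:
 u(b) = C1 - 4*b^3/9 + b^2/2


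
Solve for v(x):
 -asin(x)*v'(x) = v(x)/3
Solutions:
 v(x) = C1*exp(-Integral(1/asin(x), x)/3)


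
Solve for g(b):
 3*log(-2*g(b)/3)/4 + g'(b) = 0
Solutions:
 4*Integral(1/(log(-_y) - log(3) + log(2)), (_y, g(b)))/3 = C1 - b


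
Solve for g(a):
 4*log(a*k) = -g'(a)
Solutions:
 g(a) = C1 - 4*a*log(a*k) + 4*a


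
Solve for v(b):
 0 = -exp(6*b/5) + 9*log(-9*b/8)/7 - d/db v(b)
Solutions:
 v(b) = C1 + 9*b*log(-b)/7 + 9*b*(-3*log(2) - 1 + 2*log(3))/7 - 5*exp(6*b/5)/6


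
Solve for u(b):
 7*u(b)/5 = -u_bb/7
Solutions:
 u(b) = C1*sin(7*sqrt(5)*b/5) + C2*cos(7*sqrt(5)*b/5)


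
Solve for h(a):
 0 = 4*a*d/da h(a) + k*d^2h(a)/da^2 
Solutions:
 h(a) = C1 + C2*sqrt(k)*erf(sqrt(2)*a*sqrt(1/k))


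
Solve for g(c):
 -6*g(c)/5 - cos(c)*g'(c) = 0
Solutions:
 g(c) = C1*(sin(c) - 1)^(3/5)/(sin(c) + 1)^(3/5)


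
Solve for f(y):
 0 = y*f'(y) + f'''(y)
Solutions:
 f(y) = C1 + Integral(C2*airyai(-y) + C3*airybi(-y), y)


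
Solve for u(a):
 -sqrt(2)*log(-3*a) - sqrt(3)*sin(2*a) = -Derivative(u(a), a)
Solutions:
 u(a) = C1 + sqrt(2)*a*(log(-a) - 1) + sqrt(2)*a*log(3) - sqrt(3)*cos(2*a)/2


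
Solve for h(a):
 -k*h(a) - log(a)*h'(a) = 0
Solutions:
 h(a) = C1*exp(-k*li(a))


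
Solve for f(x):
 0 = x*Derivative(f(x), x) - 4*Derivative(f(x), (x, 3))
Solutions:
 f(x) = C1 + Integral(C2*airyai(2^(1/3)*x/2) + C3*airybi(2^(1/3)*x/2), x)


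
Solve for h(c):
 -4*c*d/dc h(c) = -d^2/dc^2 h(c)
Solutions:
 h(c) = C1 + C2*erfi(sqrt(2)*c)


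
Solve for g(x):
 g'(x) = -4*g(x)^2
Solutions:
 g(x) = 1/(C1 + 4*x)


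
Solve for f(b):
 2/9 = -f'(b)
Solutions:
 f(b) = C1 - 2*b/9


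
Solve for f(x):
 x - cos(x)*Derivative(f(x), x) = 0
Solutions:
 f(x) = C1 + Integral(x/cos(x), x)


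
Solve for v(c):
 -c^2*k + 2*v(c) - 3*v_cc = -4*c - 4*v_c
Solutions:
 v(c) = C1*exp(c*(2 - sqrt(10))/3) + C2*exp(c*(2 + sqrt(10))/3) + c^2*k/2 - 2*c*k - 2*c + 11*k/2 + 4


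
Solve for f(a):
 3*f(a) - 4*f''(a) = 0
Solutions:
 f(a) = C1*exp(-sqrt(3)*a/2) + C2*exp(sqrt(3)*a/2)


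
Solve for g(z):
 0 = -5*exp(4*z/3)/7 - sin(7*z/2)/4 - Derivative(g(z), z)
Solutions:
 g(z) = C1 - 15*exp(4*z/3)/28 + cos(7*z/2)/14


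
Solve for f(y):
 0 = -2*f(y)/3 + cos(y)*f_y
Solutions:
 f(y) = C1*(sin(y) + 1)^(1/3)/(sin(y) - 1)^(1/3)


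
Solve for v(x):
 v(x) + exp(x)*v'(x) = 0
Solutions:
 v(x) = C1*exp(exp(-x))


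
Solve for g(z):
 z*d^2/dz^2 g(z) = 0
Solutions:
 g(z) = C1 + C2*z


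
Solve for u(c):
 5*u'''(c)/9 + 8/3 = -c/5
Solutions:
 u(c) = C1 + C2*c + C3*c^2 - 3*c^4/200 - 4*c^3/5


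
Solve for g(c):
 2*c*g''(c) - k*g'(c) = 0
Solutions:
 g(c) = C1 + c^(re(k)/2 + 1)*(C2*sin(log(c)*Abs(im(k))/2) + C3*cos(log(c)*im(k)/2))


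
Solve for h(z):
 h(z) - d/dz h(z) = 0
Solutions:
 h(z) = C1*exp(z)


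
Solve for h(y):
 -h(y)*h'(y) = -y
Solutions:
 h(y) = -sqrt(C1 + y^2)
 h(y) = sqrt(C1 + y^2)


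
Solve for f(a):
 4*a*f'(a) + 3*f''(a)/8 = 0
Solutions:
 f(a) = C1 + C2*erf(4*sqrt(3)*a/3)


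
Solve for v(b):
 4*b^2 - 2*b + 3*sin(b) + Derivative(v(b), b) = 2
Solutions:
 v(b) = C1 - 4*b^3/3 + b^2 + 2*b + 3*cos(b)


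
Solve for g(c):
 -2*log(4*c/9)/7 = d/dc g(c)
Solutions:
 g(c) = C1 - 2*c*log(c)/7 - 4*c*log(2)/7 + 2*c/7 + 4*c*log(3)/7


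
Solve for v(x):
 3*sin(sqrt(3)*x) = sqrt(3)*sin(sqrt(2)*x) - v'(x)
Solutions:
 v(x) = C1 - sqrt(6)*cos(sqrt(2)*x)/2 + sqrt(3)*cos(sqrt(3)*x)


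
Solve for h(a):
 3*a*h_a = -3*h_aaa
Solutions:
 h(a) = C1 + Integral(C2*airyai(-a) + C3*airybi(-a), a)


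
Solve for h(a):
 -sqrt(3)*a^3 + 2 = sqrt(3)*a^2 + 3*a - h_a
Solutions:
 h(a) = C1 + sqrt(3)*a^4/4 + sqrt(3)*a^3/3 + 3*a^2/2 - 2*a


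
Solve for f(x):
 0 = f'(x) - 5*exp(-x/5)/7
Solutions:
 f(x) = C1 - 25*exp(-x/5)/7


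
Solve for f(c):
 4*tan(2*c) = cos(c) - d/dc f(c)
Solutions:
 f(c) = C1 + 2*log(cos(2*c)) + sin(c)


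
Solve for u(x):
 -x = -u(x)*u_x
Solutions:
 u(x) = -sqrt(C1 + x^2)
 u(x) = sqrt(C1 + x^2)


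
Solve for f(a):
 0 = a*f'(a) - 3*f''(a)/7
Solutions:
 f(a) = C1 + C2*erfi(sqrt(42)*a/6)


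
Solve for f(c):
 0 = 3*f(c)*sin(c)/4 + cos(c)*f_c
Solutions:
 f(c) = C1*cos(c)^(3/4)


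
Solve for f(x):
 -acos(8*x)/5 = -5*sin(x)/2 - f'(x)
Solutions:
 f(x) = C1 + x*acos(8*x)/5 - sqrt(1 - 64*x^2)/40 + 5*cos(x)/2


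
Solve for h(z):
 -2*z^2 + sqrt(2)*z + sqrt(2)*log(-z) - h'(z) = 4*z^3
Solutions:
 h(z) = C1 - z^4 - 2*z^3/3 + sqrt(2)*z^2/2 + sqrt(2)*z*log(-z) - sqrt(2)*z


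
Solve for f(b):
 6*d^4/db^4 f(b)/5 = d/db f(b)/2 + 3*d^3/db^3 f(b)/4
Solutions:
 f(b) = C1 + C2*exp(b*(-5^(1/3)*(24*sqrt(626) + 601)^(1/3) - 5*5^(2/3)/(24*sqrt(626) + 601)^(1/3) + 10)/48)*sin(sqrt(3)*5^(1/3)*b*(-(24*sqrt(626) + 601)^(1/3) + 5*5^(1/3)/(24*sqrt(626) + 601)^(1/3))/48) + C3*exp(b*(-5^(1/3)*(24*sqrt(626) + 601)^(1/3) - 5*5^(2/3)/(24*sqrt(626) + 601)^(1/3) + 10)/48)*cos(sqrt(3)*5^(1/3)*b*(-(24*sqrt(626) + 601)^(1/3) + 5*5^(1/3)/(24*sqrt(626) + 601)^(1/3))/48) + C4*exp(b*(5*5^(2/3)/(24*sqrt(626) + 601)^(1/3) + 5 + 5^(1/3)*(24*sqrt(626) + 601)^(1/3))/24)


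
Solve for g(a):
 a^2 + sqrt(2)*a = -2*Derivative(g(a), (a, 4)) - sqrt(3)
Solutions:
 g(a) = C1 + C2*a + C3*a^2 + C4*a^3 - a^6/720 - sqrt(2)*a^5/240 - sqrt(3)*a^4/48


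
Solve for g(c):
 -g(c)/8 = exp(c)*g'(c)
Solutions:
 g(c) = C1*exp(exp(-c)/8)


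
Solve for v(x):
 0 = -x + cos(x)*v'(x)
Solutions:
 v(x) = C1 + Integral(x/cos(x), x)


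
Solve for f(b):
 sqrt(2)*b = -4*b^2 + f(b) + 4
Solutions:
 f(b) = 4*b^2 + sqrt(2)*b - 4


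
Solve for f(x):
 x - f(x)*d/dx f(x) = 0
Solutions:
 f(x) = -sqrt(C1 + x^2)
 f(x) = sqrt(C1 + x^2)


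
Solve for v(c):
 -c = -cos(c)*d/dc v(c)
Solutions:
 v(c) = C1 + Integral(c/cos(c), c)


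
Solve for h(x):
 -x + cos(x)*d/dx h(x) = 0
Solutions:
 h(x) = C1 + Integral(x/cos(x), x)


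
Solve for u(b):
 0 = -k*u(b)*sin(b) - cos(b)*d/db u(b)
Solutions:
 u(b) = C1*exp(k*log(cos(b)))


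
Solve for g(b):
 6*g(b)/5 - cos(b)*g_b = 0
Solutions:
 g(b) = C1*(sin(b) + 1)^(3/5)/(sin(b) - 1)^(3/5)


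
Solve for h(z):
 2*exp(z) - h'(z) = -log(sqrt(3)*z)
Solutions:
 h(z) = C1 + z*log(z) + z*(-1 + log(3)/2) + 2*exp(z)


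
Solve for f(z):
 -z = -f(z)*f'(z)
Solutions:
 f(z) = -sqrt(C1 + z^2)
 f(z) = sqrt(C1 + z^2)


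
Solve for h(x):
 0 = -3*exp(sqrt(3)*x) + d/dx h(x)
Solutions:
 h(x) = C1 + sqrt(3)*exp(sqrt(3)*x)


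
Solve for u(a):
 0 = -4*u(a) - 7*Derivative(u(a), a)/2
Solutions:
 u(a) = C1*exp(-8*a/7)


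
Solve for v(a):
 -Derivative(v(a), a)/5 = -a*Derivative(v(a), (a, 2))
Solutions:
 v(a) = C1 + C2*a^(6/5)


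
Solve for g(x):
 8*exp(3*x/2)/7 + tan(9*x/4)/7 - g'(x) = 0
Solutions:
 g(x) = C1 + 16*exp(3*x/2)/21 - 4*log(cos(9*x/4))/63


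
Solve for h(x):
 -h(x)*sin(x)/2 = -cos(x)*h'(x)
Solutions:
 h(x) = C1/sqrt(cos(x))


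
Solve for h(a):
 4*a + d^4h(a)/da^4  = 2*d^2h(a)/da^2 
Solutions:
 h(a) = C1 + C2*a + C3*exp(-sqrt(2)*a) + C4*exp(sqrt(2)*a) + a^3/3


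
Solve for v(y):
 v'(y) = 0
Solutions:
 v(y) = C1


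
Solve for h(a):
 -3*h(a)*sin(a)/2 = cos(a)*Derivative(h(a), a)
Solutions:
 h(a) = C1*cos(a)^(3/2)


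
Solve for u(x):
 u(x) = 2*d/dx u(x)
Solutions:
 u(x) = C1*exp(x/2)


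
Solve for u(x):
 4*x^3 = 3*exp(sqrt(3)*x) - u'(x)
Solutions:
 u(x) = C1 - x^4 + sqrt(3)*exp(sqrt(3)*x)


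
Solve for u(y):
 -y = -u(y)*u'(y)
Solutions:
 u(y) = -sqrt(C1 + y^2)
 u(y) = sqrt(C1 + y^2)


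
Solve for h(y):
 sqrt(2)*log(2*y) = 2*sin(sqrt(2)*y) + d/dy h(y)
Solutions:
 h(y) = C1 + sqrt(2)*y*(log(y) - 1) + sqrt(2)*y*log(2) + sqrt(2)*cos(sqrt(2)*y)


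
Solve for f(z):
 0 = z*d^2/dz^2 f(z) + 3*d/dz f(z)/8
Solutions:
 f(z) = C1 + C2*z^(5/8)


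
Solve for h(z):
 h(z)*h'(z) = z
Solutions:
 h(z) = -sqrt(C1 + z^2)
 h(z) = sqrt(C1 + z^2)


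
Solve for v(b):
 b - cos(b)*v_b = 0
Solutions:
 v(b) = C1 + Integral(b/cos(b), b)


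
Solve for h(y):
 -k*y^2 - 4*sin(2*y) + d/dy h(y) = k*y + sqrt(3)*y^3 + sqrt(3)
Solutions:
 h(y) = C1 + k*y^3/3 + k*y^2/2 + sqrt(3)*y^4/4 + sqrt(3)*y - 2*cos(2*y)


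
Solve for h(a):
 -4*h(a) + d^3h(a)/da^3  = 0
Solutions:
 h(a) = C3*exp(2^(2/3)*a) + (C1*sin(2^(2/3)*sqrt(3)*a/2) + C2*cos(2^(2/3)*sqrt(3)*a/2))*exp(-2^(2/3)*a/2)


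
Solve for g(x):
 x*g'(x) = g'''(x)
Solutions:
 g(x) = C1 + Integral(C2*airyai(x) + C3*airybi(x), x)


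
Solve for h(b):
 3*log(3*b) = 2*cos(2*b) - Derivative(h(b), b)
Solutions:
 h(b) = C1 - 3*b*log(b) - 3*b*log(3) + 3*b + sin(2*b)


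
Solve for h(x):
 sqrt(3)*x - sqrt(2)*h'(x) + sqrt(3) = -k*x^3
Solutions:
 h(x) = C1 + sqrt(2)*k*x^4/8 + sqrt(6)*x^2/4 + sqrt(6)*x/2


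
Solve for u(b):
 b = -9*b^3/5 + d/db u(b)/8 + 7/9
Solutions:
 u(b) = C1 + 18*b^4/5 + 4*b^2 - 56*b/9


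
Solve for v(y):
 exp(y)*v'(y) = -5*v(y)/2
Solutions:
 v(y) = C1*exp(5*exp(-y)/2)


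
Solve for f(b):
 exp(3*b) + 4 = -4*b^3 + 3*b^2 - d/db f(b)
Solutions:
 f(b) = C1 - b^4 + b^3 - 4*b - exp(3*b)/3


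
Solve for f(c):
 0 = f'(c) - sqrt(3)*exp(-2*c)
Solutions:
 f(c) = C1 - sqrt(3)*exp(-2*c)/2


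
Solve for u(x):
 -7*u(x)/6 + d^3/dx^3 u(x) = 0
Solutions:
 u(x) = C3*exp(6^(2/3)*7^(1/3)*x/6) + (C1*sin(2^(2/3)*3^(1/6)*7^(1/3)*x/4) + C2*cos(2^(2/3)*3^(1/6)*7^(1/3)*x/4))*exp(-6^(2/3)*7^(1/3)*x/12)


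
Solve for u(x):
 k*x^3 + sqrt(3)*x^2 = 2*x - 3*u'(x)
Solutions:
 u(x) = C1 - k*x^4/12 - sqrt(3)*x^3/9 + x^2/3


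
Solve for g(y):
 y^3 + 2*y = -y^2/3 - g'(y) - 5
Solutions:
 g(y) = C1 - y^4/4 - y^3/9 - y^2 - 5*y


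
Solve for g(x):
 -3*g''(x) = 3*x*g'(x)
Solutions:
 g(x) = C1 + C2*erf(sqrt(2)*x/2)


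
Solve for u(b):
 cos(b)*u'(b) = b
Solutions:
 u(b) = C1 + Integral(b/cos(b), b)


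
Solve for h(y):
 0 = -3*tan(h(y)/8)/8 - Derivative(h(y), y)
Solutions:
 h(y) = -8*asin(C1*exp(-3*y/64)) + 8*pi
 h(y) = 8*asin(C1*exp(-3*y/64))


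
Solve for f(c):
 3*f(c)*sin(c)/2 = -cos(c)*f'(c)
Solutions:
 f(c) = C1*cos(c)^(3/2)


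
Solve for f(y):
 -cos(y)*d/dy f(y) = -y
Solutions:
 f(y) = C1 + Integral(y/cos(y), y)


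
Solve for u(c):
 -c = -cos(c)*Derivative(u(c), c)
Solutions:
 u(c) = C1 + Integral(c/cos(c), c)


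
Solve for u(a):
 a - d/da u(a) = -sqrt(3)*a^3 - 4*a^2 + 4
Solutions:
 u(a) = C1 + sqrt(3)*a^4/4 + 4*a^3/3 + a^2/2 - 4*a


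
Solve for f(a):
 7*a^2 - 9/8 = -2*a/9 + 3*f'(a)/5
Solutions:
 f(a) = C1 + 35*a^3/9 + 5*a^2/27 - 15*a/8


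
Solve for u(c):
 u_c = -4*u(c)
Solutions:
 u(c) = C1*exp(-4*c)


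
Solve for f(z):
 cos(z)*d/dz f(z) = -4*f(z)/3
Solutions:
 f(z) = C1*(sin(z) - 1)^(2/3)/(sin(z) + 1)^(2/3)


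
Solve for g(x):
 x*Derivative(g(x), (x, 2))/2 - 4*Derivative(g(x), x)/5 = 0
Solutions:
 g(x) = C1 + C2*x^(13/5)


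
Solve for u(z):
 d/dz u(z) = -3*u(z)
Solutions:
 u(z) = C1*exp(-3*z)


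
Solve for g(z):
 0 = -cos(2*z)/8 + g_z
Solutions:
 g(z) = C1 + sin(2*z)/16


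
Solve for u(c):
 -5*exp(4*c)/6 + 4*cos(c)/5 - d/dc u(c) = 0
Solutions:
 u(c) = C1 - 5*exp(4*c)/24 + 4*sin(c)/5


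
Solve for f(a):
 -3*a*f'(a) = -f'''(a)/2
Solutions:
 f(a) = C1 + Integral(C2*airyai(6^(1/3)*a) + C3*airybi(6^(1/3)*a), a)


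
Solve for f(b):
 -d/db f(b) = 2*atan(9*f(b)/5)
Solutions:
 Integral(1/atan(9*_y/5), (_y, f(b))) = C1 - 2*b


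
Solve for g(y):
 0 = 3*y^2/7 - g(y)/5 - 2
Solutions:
 g(y) = 15*y^2/7 - 10


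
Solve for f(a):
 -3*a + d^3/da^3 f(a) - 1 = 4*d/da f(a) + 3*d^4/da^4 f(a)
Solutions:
 f(a) = C1 + C4*exp(-a) - 3*a^2/8 - a/4 + (C2*sin(2*sqrt(2)*a/3) + C3*cos(2*sqrt(2)*a/3))*exp(2*a/3)


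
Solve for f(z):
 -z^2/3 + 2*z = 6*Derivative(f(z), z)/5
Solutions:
 f(z) = C1 - 5*z^3/54 + 5*z^2/6


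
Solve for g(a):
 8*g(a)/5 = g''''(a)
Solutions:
 g(a) = C1*exp(-10^(3/4)*a/5) + C2*exp(10^(3/4)*a/5) + C3*sin(10^(3/4)*a/5) + C4*cos(10^(3/4)*a/5)


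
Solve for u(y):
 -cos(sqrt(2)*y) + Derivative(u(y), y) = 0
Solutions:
 u(y) = C1 + sqrt(2)*sin(sqrt(2)*y)/2


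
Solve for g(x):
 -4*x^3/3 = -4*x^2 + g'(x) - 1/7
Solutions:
 g(x) = C1 - x^4/3 + 4*x^3/3 + x/7


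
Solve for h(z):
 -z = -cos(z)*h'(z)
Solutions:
 h(z) = C1 + Integral(z/cos(z), z)


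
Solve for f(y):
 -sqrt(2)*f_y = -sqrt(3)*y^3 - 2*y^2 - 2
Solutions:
 f(y) = C1 + sqrt(6)*y^4/8 + sqrt(2)*y^3/3 + sqrt(2)*y


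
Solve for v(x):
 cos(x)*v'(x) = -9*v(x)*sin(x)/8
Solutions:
 v(x) = C1*cos(x)^(9/8)


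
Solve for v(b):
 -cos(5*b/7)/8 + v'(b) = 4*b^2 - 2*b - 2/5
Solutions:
 v(b) = C1 + 4*b^3/3 - b^2 - 2*b/5 + 7*sin(5*b/7)/40


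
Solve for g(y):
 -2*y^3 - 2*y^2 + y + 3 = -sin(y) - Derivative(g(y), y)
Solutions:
 g(y) = C1 + y^4/2 + 2*y^3/3 - y^2/2 - 3*y + cos(y)


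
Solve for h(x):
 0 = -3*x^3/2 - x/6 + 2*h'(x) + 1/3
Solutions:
 h(x) = C1 + 3*x^4/16 + x^2/24 - x/6


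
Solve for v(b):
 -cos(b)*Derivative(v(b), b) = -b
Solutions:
 v(b) = C1 + Integral(b/cos(b), b)
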